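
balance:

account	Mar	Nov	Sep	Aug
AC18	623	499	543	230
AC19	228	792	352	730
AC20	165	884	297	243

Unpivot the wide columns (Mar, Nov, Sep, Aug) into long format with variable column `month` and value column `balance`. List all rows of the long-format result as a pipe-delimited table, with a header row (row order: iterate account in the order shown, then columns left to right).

| account | month | balance |
| AC18 | Mar | 623 |
| AC18 | Nov | 499 |
| AC18 | Sep | 543 |
| AC18 | Aug | 230 |
| AC19 | Mar | 228 |
| AC19 | Nov | 792 |
| AC19 | Sep | 352 |
| AC19 | Aug | 730 |
| AC20 | Mar | 165 |
| AC20 | Nov | 884 |
| AC20 | Sep | 297 |
| AC20 | Aug | 243 |

Each (account, column) pair becomes one row: 3 × 4 = 12 rows.
For example, (AC18, Mar) → balance=623.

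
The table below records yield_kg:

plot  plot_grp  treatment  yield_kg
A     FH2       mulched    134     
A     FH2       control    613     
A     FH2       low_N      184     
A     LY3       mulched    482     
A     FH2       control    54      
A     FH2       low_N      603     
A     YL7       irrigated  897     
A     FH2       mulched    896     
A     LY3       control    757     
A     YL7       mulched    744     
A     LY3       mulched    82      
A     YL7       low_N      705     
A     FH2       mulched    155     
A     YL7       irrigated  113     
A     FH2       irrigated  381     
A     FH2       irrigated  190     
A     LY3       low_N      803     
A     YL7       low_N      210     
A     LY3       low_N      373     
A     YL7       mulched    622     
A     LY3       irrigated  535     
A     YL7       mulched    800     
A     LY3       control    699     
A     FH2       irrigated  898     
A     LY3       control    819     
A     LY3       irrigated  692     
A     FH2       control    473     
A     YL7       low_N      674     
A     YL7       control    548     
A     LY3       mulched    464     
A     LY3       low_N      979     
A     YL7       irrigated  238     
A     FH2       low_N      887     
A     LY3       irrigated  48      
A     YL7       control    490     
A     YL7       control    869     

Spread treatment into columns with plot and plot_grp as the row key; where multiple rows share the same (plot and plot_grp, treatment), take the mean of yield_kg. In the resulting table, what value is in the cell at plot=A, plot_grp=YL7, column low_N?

Rows with plot=A, plot_grp=YL7 and treatment=low_N: yield_kg values are 705, 210, 674.
(705 + 210 + 674) / 3 = 529.67.

529.67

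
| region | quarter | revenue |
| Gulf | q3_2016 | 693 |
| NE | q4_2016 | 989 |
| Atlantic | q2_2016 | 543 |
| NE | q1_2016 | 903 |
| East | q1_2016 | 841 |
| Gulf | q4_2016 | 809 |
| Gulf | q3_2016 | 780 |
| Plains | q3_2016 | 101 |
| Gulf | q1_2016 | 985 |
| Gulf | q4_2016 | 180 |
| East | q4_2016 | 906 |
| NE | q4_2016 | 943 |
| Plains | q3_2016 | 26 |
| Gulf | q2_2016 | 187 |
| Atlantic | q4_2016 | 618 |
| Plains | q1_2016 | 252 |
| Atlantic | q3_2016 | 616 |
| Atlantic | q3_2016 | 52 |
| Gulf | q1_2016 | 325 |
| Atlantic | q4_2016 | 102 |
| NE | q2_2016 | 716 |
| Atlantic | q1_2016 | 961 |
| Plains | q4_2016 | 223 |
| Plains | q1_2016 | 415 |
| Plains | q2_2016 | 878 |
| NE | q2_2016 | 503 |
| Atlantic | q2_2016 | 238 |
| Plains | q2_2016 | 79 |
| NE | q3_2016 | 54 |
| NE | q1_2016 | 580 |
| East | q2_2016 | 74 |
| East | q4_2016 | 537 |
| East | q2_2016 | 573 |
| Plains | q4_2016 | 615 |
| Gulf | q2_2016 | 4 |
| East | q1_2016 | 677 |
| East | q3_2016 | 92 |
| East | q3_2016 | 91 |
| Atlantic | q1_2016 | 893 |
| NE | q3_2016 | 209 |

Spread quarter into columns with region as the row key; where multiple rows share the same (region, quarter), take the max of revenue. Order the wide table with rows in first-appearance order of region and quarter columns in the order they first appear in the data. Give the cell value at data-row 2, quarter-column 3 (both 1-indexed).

With rows in first-appearance order of region, row 2 is region=NE. quarter columns in first-appearance order: q3_2016, q4_2016, q2_2016, q1_2016; column 3 is q2_2016.
Long rows with region=NE, quarter=q2_2016: max(716, 503) = 716.

716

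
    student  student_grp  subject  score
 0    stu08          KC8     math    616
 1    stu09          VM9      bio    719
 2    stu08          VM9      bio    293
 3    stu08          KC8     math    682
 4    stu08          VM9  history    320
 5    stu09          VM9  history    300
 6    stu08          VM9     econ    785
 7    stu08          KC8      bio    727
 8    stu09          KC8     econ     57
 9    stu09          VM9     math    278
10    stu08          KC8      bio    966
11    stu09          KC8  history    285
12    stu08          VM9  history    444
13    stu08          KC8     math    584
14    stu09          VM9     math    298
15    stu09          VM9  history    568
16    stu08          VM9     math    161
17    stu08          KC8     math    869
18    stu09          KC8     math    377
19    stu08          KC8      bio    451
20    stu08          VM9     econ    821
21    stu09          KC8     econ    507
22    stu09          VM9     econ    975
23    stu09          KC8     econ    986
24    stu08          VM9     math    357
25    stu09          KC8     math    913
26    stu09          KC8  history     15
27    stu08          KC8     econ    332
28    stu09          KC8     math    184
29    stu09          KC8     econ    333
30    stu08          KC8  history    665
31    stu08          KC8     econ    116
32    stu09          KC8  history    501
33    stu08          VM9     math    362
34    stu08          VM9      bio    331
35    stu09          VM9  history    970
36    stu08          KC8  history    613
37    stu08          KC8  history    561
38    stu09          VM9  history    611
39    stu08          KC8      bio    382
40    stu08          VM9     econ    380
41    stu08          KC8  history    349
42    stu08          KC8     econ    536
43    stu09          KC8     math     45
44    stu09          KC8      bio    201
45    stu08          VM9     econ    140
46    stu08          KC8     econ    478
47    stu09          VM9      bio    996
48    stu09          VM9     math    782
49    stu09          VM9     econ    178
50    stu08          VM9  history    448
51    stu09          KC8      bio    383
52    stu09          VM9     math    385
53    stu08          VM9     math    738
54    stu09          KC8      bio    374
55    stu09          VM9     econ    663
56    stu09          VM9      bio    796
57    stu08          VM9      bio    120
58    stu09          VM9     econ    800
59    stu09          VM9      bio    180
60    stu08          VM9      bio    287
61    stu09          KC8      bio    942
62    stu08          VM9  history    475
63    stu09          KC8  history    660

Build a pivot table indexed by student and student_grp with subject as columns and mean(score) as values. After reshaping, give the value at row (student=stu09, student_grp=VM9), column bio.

Rows with student=stu09, student_grp=VM9 and subject=bio: score values are 719, 996, 796, 180.
(719 + 996 + 796 + 180) / 4 = 672.75.

672.75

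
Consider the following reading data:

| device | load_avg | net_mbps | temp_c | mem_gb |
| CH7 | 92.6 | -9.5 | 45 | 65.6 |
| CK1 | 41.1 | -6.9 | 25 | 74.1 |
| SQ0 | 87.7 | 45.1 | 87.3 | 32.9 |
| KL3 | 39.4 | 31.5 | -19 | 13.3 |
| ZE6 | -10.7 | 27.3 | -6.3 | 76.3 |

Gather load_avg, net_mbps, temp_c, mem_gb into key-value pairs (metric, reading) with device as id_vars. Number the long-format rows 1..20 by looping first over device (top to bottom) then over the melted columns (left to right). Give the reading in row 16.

13.3

20 rows total (5 × 4). Row 16: index ⌊(16-1)/4⌋ = 3 into device → KL3; (16-1) mod 4 = 3 into the melted columns → mem_gb.
So row 16 is (KL3, mem_gb, 13.3); reading = 13.3.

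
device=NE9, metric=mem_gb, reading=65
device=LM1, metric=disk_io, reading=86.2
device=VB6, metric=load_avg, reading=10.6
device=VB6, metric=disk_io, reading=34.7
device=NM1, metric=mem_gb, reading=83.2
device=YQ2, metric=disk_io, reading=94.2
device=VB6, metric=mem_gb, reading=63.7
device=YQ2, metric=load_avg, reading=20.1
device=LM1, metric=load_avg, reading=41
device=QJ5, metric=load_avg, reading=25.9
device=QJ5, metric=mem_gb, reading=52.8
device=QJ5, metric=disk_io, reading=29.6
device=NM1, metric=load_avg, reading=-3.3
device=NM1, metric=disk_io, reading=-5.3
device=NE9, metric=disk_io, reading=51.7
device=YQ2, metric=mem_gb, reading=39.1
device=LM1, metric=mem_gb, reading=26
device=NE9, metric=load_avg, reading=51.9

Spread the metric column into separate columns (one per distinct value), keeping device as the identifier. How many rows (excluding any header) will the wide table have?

6

6 distinct device values → 6 rows.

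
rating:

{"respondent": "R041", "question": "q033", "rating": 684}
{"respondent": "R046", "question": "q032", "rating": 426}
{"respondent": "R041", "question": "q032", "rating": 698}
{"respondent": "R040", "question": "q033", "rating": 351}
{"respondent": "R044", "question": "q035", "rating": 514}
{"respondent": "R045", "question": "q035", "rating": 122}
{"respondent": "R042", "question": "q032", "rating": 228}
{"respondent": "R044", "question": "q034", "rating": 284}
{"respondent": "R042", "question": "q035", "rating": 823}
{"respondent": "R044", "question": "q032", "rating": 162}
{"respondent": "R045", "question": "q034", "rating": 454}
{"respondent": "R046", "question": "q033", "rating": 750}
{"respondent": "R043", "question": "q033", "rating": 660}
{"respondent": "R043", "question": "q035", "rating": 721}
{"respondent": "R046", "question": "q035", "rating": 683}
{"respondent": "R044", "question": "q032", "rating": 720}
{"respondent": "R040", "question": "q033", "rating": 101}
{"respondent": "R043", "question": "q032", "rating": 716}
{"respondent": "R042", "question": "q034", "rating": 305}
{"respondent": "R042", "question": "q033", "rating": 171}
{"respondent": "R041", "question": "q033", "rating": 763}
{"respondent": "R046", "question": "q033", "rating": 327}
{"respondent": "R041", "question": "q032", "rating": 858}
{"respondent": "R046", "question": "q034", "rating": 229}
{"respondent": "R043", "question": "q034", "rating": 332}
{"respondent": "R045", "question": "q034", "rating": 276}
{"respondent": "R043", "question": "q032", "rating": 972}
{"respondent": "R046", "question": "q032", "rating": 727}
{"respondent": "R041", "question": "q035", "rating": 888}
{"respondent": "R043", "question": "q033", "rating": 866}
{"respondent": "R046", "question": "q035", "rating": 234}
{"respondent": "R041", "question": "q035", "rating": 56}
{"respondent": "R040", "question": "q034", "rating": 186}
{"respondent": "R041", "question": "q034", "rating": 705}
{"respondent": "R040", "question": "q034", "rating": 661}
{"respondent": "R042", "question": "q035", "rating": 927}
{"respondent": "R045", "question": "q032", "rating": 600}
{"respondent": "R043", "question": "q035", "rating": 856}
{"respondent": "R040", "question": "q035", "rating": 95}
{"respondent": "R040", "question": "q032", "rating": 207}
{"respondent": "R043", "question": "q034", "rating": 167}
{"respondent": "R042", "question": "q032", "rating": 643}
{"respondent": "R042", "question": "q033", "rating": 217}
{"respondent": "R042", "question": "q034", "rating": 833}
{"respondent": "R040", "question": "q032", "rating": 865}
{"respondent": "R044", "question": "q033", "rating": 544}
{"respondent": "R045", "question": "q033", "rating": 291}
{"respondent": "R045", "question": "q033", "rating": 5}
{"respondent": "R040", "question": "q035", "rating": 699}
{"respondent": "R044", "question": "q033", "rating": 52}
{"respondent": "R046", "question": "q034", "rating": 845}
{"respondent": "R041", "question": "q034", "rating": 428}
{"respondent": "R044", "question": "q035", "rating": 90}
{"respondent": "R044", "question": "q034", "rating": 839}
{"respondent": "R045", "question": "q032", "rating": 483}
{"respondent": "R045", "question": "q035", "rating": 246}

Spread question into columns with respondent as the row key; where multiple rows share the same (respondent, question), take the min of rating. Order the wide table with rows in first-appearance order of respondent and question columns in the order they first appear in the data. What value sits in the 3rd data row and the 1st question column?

101

With rows in first-appearance order of respondent, row 3 is respondent=R040. question columns in first-appearance order: q033, q032, q035, q034; column 1 is q033.
Long rows with respondent=R040, question=q033: min(351, 101) = 101.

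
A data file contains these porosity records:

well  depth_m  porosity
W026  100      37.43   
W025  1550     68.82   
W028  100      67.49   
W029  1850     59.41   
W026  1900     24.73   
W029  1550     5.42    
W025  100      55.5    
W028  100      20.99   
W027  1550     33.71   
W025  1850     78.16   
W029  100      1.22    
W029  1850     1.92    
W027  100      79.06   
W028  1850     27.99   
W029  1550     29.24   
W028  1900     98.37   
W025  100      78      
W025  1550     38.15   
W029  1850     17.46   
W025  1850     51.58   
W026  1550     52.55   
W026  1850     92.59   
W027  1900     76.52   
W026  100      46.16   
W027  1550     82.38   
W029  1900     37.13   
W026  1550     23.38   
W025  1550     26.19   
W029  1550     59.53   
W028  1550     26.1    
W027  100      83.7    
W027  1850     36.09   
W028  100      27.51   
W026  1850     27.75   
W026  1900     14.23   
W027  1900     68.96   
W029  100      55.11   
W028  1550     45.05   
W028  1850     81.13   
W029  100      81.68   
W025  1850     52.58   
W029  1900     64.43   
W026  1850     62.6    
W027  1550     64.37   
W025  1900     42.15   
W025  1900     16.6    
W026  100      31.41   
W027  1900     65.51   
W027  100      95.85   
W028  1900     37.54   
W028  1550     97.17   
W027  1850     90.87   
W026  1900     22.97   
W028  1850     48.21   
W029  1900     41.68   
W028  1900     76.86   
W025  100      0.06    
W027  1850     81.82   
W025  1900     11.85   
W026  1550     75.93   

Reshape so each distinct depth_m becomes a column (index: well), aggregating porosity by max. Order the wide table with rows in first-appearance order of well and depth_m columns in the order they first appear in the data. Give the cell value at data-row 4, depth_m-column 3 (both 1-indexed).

59.41

With rows in first-appearance order of well, row 4 is well=W029. depth_m columns in first-appearance order: 100, 1550, 1850, 1900; column 3 is 1850.
Long rows with well=W029, depth_m=1850: max(59.41, 1.92, 17.46) = 59.41.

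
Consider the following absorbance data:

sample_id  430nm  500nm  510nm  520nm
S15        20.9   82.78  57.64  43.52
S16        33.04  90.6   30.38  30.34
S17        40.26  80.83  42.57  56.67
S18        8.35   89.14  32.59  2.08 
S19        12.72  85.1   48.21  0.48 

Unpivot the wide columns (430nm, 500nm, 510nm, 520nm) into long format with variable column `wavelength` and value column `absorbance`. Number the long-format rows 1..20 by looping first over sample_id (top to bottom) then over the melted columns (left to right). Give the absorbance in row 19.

20 rows total (5 × 4). Row 19: index ⌊(19-1)/4⌋ = 4 into sample_id → S19; (19-1) mod 4 = 2 into the melted columns → 510nm.
So row 19 is (S19, 510nm, 48.21); absorbance = 48.21.

48.21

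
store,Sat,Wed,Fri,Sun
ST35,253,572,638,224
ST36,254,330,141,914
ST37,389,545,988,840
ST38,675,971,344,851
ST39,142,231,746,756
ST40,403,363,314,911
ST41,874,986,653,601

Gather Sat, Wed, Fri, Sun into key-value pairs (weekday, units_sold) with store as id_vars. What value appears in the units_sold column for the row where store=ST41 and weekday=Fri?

Unpivoting turns each (store, wide-column) pair into one long row.
The wide cell at row ST41, column Fri holds 653, so the long row (ST41, Fri) has units_sold=653.

653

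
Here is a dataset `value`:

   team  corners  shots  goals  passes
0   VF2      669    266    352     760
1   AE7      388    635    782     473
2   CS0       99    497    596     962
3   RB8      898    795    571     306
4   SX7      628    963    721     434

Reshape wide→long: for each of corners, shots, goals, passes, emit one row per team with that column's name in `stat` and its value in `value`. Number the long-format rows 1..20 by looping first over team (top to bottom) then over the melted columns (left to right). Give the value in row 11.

596

20 rows total (5 × 4). Row 11: index ⌊(11-1)/4⌋ = 2 into team → CS0; (11-1) mod 4 = 2 into the melted columns → goals.
So row 11 is (CS0, goals, 596); value = 596.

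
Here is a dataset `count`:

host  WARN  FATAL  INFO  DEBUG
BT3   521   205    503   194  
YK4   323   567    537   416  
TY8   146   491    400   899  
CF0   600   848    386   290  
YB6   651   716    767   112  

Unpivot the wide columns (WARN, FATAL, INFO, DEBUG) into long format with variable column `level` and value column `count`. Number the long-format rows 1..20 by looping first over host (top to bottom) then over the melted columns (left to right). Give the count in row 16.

20 rows total (5 × 4). Row 16: index ⌊(16-1)/4⌋ = 3 into host → CF0; (16-1) mod 4 = 3 into the melted columns → DEBUG.
So row 16 is (CF0, DEBUG, 290); count = 290.

290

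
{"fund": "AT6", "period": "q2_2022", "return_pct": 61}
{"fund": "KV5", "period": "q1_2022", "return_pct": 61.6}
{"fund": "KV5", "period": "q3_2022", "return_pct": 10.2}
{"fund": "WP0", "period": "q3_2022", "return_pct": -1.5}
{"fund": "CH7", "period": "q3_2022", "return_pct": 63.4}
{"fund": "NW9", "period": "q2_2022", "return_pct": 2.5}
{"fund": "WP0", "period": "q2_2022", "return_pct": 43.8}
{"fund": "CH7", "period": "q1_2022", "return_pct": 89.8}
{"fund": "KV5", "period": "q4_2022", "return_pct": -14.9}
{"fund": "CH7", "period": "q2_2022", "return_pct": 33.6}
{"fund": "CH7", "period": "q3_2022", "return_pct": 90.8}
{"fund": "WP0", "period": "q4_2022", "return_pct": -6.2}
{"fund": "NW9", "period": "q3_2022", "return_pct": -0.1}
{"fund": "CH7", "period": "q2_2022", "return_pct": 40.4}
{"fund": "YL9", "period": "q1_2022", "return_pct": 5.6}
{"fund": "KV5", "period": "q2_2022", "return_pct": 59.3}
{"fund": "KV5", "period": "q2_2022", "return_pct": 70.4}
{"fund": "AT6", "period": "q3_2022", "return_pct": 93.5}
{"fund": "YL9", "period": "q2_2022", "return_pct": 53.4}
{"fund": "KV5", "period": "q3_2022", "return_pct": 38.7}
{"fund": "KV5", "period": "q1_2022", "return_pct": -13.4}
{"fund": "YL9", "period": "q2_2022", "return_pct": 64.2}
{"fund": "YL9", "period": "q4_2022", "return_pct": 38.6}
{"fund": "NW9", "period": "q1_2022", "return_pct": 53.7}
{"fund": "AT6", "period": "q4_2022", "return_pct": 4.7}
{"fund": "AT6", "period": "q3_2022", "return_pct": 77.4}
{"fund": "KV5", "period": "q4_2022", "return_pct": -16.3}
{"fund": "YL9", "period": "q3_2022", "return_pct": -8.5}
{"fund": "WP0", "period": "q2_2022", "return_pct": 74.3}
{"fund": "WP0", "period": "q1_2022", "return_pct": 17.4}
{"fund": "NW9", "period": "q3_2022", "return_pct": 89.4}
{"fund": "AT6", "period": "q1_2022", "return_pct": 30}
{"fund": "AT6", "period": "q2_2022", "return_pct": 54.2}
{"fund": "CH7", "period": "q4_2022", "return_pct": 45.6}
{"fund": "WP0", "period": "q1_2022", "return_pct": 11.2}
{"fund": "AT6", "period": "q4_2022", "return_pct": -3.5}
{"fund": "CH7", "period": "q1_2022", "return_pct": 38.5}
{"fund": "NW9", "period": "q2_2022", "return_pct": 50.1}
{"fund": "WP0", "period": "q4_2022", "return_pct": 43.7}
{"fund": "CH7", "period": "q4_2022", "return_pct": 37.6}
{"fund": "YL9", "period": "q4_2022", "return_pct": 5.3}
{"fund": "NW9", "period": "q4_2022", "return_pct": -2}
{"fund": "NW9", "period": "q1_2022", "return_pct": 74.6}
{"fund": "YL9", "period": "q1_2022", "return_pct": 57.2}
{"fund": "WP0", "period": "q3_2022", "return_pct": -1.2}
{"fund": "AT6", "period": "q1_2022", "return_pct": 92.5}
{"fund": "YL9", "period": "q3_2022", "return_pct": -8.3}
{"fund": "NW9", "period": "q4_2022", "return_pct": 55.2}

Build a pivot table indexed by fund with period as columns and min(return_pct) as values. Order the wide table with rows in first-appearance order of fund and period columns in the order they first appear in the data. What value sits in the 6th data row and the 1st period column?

With rows in first-appearance order of fund, row 6 is fund=YL9. period columns in first-appearance order: q2_2022, q1_2022, q3_2022, q4_2022; column 1 is q2_2022.
Long rows with fund=YL9, period=q2_2022: min(53.4, 64.2) = 53.4.

53.4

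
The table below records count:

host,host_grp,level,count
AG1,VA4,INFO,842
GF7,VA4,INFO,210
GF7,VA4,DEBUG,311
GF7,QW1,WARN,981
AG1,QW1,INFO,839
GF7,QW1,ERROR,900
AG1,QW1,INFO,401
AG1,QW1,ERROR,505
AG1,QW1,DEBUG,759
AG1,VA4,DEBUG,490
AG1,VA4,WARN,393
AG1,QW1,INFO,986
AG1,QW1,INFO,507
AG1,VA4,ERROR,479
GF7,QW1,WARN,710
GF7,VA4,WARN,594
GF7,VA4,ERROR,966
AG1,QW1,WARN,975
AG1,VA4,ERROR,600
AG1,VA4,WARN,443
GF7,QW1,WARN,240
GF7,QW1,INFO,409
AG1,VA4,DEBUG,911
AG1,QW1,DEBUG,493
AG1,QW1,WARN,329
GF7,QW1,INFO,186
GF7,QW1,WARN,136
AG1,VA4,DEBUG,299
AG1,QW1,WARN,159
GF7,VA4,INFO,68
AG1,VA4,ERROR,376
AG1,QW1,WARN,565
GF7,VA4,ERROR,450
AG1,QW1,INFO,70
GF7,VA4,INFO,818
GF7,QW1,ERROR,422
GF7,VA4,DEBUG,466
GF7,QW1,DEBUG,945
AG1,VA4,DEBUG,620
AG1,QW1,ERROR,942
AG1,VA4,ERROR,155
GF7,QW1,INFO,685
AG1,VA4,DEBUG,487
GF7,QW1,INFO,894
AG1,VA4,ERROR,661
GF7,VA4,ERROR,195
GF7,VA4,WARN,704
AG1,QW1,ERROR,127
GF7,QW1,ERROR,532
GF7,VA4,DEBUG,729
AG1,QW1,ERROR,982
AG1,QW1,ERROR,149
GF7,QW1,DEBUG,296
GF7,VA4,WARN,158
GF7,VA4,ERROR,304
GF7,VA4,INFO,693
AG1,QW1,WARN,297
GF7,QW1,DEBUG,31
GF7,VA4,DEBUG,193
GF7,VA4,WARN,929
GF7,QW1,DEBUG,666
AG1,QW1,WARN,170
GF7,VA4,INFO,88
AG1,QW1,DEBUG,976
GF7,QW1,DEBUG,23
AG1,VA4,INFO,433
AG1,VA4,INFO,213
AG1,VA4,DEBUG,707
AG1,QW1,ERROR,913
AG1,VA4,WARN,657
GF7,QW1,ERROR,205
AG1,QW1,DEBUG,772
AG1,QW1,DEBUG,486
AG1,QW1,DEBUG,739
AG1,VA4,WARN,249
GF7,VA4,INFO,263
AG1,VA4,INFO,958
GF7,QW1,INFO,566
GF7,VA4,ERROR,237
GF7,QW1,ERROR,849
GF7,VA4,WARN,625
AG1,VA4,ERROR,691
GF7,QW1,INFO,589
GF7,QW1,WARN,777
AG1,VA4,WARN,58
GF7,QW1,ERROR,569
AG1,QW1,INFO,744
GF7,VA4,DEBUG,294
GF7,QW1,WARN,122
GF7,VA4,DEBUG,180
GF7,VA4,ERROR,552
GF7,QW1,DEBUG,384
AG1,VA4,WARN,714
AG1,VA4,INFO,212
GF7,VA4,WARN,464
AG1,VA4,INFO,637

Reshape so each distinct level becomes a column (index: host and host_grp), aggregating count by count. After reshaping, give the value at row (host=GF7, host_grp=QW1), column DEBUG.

6

Rows with host=GF7, host_grp=QW1 and level=DEBUG: count values are 945, 296, 31, 666, 23, 384.
6 rows match — count = 6.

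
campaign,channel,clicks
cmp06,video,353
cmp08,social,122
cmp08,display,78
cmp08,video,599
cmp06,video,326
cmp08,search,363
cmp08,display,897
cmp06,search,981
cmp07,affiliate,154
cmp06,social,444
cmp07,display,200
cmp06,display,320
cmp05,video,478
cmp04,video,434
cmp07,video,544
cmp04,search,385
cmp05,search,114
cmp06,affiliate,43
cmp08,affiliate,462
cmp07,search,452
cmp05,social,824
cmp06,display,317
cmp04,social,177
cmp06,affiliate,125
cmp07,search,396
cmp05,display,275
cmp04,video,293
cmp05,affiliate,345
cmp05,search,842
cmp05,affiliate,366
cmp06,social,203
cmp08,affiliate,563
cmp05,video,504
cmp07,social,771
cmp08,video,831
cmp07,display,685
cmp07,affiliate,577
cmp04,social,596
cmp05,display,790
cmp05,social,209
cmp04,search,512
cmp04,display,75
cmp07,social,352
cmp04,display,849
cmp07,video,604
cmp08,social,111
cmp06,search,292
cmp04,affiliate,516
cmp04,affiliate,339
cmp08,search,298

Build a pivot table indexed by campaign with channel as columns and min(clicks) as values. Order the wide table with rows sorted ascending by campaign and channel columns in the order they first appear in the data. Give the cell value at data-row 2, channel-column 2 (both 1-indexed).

209

With rows sorted ascending by campaign, row 2 is campaign=cmp05. channel columns in first-appearance order: video, social, display, search, affiliate; column 2 is social.
Long rows with campaign=cmp05, channel=social: min(824, 209) = 209.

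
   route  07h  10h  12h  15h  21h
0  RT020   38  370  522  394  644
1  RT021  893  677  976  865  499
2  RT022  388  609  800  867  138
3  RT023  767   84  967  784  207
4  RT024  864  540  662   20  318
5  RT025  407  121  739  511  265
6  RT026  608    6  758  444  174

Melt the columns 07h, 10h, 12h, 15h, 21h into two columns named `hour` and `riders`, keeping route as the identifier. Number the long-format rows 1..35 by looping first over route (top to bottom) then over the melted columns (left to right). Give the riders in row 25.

35 rows total (7 × 5). Row 25: index ⌊(25-1)/5⌋ = 4 into route → RT024; (25-1) mod 5 = 4 into the melted columns → 21h.
So row 25 is (RT024, 21h, 318); riders = 318.

318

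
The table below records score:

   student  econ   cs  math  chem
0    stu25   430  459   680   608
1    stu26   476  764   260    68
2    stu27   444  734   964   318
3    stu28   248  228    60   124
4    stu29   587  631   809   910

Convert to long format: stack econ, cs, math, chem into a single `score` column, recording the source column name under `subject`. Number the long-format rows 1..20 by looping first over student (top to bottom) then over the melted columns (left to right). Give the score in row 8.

20 rows total (5 × 4). Row 8: index ⌊(8-1)/4⌋ = 1 into student → stu26; (8-1) mod 4 = 3 into the melted columns → chem.
So row 8 is (stu26, chem, 68); score = 68.

68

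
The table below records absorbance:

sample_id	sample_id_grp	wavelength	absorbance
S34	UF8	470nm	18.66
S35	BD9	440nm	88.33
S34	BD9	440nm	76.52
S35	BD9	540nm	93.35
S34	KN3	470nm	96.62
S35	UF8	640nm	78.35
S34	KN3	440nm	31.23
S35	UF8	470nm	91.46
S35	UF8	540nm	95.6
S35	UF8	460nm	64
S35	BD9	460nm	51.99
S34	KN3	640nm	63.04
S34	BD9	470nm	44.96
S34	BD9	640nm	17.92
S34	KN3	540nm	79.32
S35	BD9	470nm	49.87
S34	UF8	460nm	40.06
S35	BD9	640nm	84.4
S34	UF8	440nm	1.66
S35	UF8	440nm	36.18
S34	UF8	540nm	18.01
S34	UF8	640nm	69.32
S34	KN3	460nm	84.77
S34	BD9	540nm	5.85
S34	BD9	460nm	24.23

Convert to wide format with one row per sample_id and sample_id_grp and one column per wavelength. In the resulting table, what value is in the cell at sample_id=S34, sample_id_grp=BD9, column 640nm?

17.92

Wide layout: rows indexed by sample_id and sample_id_grp, columns are the 5 distinct wavelength values (470nm, 440nm, 540nm, 640nm, 460nm).
Cell (sample_id=S34, sample_id_grp=BD9, wavelength=640nm) draws from the long row where sample_id=S34, sample_id_grp=BD9 and wavelength=640nm, which has absorbance=17.92.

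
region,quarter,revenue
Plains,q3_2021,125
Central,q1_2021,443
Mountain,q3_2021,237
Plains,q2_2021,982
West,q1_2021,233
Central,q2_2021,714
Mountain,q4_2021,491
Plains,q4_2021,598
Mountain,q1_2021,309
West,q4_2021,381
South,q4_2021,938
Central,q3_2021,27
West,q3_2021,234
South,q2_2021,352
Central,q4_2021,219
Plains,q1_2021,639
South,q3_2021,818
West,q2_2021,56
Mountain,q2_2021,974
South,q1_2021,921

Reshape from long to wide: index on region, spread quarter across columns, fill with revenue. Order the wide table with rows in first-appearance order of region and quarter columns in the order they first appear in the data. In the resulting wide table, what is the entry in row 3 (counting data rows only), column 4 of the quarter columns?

With rows in first-appearance order of region, row 3 is region=Mountain. quarter columns in first-appearance order: q3_2021, q1_2021, q2_2021, q4_2021; column 4 is q4_2021.
Long rows with region=Mountain, quarter=q4_2021: revenue = 491.

491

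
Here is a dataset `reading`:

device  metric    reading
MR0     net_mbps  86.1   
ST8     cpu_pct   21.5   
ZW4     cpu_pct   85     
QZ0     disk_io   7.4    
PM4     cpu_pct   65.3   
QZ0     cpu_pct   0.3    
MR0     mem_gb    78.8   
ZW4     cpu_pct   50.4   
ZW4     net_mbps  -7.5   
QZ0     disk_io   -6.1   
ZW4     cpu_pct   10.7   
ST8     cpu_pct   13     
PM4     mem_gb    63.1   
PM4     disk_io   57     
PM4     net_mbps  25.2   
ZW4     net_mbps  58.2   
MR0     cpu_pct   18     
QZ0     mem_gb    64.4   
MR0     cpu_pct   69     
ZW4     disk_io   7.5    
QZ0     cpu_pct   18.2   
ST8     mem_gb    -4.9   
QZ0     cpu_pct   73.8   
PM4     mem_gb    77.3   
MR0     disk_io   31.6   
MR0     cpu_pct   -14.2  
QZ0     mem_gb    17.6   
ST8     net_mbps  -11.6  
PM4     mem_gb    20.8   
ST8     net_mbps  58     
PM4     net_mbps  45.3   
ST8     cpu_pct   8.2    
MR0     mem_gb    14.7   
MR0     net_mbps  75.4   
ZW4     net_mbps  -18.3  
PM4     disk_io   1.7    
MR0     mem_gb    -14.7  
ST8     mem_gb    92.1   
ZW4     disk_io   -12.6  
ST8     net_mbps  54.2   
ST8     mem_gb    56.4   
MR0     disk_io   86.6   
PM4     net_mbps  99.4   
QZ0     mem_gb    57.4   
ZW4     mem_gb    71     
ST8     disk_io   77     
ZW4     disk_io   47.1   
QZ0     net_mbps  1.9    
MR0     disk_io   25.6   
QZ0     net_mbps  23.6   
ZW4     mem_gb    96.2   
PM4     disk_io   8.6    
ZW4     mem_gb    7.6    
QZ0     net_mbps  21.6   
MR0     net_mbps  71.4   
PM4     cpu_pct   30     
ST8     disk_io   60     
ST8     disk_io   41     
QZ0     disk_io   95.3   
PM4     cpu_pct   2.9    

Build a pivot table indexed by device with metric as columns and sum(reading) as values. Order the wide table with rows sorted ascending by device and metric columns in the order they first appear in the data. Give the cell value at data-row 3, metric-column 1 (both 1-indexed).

47.1

With rows sorted ascending by device, row 3 is device=QZ0. metric columns in first-appearance order: net_mbps, cpu_pct, disk_io, mem_gb; column 1 is net_mbps.
Long rows with device=QZ0, metric=net_mbps: 1.9 + 23.6 + 21.6 = 47.1.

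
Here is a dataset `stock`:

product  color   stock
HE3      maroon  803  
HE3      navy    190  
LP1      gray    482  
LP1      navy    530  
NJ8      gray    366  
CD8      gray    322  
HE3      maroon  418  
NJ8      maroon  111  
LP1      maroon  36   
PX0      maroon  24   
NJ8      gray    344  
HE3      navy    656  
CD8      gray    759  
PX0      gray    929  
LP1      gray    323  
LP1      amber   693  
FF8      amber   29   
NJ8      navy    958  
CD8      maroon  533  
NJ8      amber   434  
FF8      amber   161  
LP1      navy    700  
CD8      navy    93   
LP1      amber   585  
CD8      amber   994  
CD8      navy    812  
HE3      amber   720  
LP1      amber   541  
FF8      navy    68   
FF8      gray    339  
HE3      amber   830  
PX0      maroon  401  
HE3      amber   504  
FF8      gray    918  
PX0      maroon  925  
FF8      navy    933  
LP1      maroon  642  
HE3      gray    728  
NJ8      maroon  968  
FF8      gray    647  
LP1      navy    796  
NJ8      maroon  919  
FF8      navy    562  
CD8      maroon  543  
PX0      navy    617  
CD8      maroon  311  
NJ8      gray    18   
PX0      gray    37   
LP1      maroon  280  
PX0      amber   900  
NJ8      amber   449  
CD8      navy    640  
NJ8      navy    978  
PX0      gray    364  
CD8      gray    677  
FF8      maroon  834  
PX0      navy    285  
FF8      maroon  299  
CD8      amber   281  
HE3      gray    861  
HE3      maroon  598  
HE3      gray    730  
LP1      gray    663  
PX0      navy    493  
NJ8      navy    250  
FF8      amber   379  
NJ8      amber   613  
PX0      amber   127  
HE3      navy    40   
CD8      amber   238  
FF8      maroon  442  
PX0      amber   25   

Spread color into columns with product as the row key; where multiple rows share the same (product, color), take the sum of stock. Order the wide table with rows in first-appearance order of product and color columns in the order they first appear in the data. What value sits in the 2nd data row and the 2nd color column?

2026

With rows in first-appearance order of product, row 2 is product=LP1. color columns in first-appearance order: maroon, navy, gray, amber; column 2 is navy.
Long rows with product=LP1, color=navy: 530 + 700 + 796 = 2026.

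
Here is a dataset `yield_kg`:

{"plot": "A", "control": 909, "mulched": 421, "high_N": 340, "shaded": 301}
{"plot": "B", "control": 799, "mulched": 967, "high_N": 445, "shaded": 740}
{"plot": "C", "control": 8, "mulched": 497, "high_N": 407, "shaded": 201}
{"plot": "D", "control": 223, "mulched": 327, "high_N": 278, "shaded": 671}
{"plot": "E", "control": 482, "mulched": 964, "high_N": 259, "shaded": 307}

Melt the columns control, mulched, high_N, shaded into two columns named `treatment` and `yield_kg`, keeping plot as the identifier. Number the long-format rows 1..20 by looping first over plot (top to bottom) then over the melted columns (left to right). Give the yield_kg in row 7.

445

20 rows total (5 × 4). Row 7: index ⌊(7-1)/4⌋ = 1 into plot → B; (7-1) mod 4 = 2 into the melted columns → high_N.
So row 7 is (B, high_N, 445); yield_kg = 445.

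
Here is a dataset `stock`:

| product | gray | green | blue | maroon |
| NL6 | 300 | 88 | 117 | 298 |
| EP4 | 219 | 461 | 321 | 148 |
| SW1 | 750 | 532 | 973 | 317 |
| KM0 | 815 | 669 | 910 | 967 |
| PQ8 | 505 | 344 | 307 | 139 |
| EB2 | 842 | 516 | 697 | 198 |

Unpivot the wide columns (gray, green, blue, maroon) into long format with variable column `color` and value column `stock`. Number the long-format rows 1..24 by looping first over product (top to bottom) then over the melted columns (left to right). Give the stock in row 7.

321

24 rows total (6 × 4). Row 7: index ⌊(7-1)/4⌋ = 1 into product → EP4; (7-1) mod 4 = 2 into the melted columns → blue.
So row 7 is (EP4, blue, 321); stock = 321.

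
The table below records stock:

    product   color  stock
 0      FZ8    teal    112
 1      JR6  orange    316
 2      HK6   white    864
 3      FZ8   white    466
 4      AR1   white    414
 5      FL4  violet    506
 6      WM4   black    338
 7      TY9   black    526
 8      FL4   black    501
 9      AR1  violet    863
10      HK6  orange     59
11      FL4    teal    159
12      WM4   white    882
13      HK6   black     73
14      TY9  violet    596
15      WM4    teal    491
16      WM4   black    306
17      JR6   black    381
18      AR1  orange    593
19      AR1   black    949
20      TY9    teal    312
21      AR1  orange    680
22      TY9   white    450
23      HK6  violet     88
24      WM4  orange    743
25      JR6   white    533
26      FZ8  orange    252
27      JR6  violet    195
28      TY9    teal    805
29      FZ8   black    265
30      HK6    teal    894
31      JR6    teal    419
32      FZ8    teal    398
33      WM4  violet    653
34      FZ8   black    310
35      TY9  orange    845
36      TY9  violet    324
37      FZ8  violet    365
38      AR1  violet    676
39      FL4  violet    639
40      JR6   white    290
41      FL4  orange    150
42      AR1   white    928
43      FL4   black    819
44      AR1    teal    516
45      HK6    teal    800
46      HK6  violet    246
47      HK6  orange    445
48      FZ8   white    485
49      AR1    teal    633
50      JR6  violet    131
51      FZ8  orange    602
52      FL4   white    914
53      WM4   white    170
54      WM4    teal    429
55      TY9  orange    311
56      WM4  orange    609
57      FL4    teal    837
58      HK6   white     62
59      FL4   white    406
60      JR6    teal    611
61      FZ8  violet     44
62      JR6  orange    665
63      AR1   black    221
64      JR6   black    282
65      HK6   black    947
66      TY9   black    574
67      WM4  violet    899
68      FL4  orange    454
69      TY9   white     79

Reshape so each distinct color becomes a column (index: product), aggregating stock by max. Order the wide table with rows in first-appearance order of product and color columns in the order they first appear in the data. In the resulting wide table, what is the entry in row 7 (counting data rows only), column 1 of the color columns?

805

With rows in first-appearance order of product, row 7 is product=TY9. color columns in first-appearance order: teal, orange, white, violet, black; column 1 is teal.
Long rows with product=TY9, color=teal: max(312, 805) = 805.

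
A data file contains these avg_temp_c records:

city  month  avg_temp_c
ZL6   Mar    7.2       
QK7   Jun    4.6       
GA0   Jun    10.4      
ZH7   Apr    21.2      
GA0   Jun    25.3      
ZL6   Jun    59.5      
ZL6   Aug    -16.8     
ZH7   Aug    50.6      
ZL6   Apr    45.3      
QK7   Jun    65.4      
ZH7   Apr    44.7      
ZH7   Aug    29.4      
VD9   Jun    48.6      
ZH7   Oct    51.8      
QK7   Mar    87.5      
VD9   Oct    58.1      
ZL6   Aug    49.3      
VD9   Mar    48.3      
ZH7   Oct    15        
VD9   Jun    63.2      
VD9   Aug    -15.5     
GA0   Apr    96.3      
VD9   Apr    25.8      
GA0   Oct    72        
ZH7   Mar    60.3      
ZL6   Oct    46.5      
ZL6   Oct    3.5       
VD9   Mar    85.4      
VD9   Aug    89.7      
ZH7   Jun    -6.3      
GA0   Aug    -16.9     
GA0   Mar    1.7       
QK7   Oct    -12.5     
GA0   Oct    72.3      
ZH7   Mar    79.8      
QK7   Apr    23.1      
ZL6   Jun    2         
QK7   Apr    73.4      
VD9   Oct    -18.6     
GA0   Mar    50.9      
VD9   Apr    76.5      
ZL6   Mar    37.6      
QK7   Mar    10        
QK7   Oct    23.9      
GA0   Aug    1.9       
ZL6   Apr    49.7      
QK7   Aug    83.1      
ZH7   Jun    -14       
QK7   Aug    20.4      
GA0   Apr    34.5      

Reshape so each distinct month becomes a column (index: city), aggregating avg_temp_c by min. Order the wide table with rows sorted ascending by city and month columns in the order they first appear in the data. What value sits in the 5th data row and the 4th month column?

With rows sorted ascending by city, row 5 is city=ZL6. month columns in first-appearance order: Mar, Jun, Apr, Aug, Oct; column 4 is Aug.
Long rows with city=ZL6, month=Aug: min(-16.8, 49.3) = -16.8.

-16.8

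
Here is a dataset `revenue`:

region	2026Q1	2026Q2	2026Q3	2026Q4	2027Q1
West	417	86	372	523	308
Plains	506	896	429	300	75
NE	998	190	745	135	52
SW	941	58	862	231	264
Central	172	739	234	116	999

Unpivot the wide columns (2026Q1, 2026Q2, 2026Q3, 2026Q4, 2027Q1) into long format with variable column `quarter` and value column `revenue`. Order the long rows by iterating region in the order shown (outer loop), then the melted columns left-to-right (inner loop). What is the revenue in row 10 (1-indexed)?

75

25 rows total (5 × 5). Row 10: index ⌊(10-1)/5⌋ = 1 into region → Plains; (10-1) mod 5 = 4 into the melted columns → 2027Q1.
So row 10 is (Plains, 2027Q1, 75); revenue = 75.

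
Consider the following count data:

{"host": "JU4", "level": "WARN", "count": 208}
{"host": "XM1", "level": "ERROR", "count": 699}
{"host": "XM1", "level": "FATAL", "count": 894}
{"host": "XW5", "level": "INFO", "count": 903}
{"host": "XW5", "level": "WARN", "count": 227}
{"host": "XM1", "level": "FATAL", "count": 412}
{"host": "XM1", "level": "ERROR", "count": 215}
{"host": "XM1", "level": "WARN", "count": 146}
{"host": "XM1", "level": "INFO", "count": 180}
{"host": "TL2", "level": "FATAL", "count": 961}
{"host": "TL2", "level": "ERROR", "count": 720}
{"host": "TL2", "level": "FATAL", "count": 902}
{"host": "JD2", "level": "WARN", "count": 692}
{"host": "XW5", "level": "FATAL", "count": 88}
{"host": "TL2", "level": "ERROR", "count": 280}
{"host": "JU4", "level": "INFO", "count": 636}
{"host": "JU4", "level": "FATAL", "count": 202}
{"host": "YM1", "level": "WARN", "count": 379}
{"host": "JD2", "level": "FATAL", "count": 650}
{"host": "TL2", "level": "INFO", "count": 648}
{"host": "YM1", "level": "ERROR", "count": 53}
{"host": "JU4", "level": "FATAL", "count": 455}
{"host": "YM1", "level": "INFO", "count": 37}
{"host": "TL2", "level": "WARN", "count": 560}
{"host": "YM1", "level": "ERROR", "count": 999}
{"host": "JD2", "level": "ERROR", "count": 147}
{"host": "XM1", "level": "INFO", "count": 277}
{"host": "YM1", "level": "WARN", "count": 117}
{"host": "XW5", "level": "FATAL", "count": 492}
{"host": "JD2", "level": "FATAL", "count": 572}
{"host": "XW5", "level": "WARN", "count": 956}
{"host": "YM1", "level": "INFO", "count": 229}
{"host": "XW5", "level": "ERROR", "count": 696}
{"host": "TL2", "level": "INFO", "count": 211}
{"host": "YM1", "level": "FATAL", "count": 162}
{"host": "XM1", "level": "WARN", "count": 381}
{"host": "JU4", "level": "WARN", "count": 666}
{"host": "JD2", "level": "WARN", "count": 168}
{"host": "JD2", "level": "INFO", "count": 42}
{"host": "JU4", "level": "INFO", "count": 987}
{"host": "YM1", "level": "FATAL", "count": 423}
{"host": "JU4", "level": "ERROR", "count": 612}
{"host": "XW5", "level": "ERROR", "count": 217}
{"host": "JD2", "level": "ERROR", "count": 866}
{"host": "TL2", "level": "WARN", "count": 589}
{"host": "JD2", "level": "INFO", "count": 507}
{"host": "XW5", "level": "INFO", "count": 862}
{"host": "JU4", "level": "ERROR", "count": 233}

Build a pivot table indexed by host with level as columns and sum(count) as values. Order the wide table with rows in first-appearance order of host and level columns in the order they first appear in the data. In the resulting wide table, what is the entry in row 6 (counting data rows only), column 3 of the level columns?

585

With rows in first-appearance order of host, row 6 is host=YM1. level columns in first-appearance order: WARN, ERROR, FATAL, INFO; column 3 is FATAL.
Long rows with host=YM1, level=FATAL: 162 + 423 = 585.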